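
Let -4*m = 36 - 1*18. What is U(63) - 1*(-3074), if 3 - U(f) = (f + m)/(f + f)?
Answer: 86143/28 ≈ 3076.5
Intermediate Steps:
m = -9/2 (m = -(36 - 1*18)/4 = -(36 - 18)/4 = -¼*18 = -9/2 ≈ -4.5000)
U(f) = 3 - (-9/2 + f)/(2*f) (U(f) = 3 - (f - 9/2)/(f + f) = 3 - (-9/2 + f)/(2*f))
U(63) - 1*(-3074) = (¼)*(9 + 10*63)/63 - 1*(-3074) = (¼)*(1/63)*(9 + 630) + 3074 = (¼)*(1/63)*639 + 3074 = 71/28 + 3074 = 86143/28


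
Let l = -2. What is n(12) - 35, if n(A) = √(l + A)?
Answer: -35 + √10 ≈ -31.838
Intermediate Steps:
n(A) = √(-2 + A)
n(12) - 35 = √(-2 + 12) - 35 = √10 - 35 = -35 + √10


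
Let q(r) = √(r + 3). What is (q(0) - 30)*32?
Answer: -960 + 32*√3 ≈ -904.57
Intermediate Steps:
q(r) = √(3 + r)
(q(0) - 30)*32 = (√(3 + 0) - 30)*32 = (√3 - 30)*32 = (-30 + √3)*32 = -960 + 32*√3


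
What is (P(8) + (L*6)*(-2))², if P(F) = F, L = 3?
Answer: 784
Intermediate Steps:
(P(8) + (L*6)*(-2))² = (8 + (3*6)*(-2))² = (8 + 18*(-2))² = (8 - 36)² = (-28)² = 784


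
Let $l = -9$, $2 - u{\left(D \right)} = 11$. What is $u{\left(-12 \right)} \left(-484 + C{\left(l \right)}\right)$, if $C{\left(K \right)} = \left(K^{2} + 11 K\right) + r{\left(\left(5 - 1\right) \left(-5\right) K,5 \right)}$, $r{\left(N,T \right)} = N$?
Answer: $2898$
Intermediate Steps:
$u{\left(D \right)} = -9$ ($u{\left(D \right)} = 2 - 11 = -9$)
$C{\left(K \right)} = K^{2} - 9 K$ ($C{\left(K \right)} = \left(K^{2} + 11 K\right) + \left(5 - 1\right) \left(-5\right) K = \left(K^{2} + 11 K\right) + 4 \left(-5\right) K = \left(K^{2} + 11 K\right) - 20 K = K^{2} - 9 K$)
$u{\left(-12 \right)} \left(-484 + C{\left(l \right)}\right) = - 9 \left(-484 - 9 \left(-9 - 9\right)\right) = - 9 \left(-484 - -162\right) = - 9 \left(-484 + 162\right) = \left(-9\right) \left(-322\right) = 2898$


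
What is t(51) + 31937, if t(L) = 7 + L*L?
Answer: 34545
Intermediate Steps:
t(L) = 7 + L²
t(51) + 31937 = (7 + 51²) + 31937 = (7 + 2601) + 31937 = 2608 + 31937 = 34545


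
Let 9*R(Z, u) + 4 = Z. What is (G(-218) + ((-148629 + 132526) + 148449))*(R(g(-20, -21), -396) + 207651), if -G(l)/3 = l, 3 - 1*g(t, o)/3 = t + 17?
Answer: 248560109000/9 ≈ 2.7618e+10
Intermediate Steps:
g(t, o) = -42 - 3*t (g(t, o) = 9 - 3*(t + 17) = 9 - 3*(17 + t) = 9 + (-51 - 3*t) = -42 - 3*t)
R(Z, u) = -4/9 + Z/9
G(l) = -3*l
(G(-218) + ((-148629 + 132526) + 148449))*(R(g(-20, -21), -396) + 207651) = (-3*(-218) + ((-148629 + 132526) + 148449))*((-4/9 + (-42 - 3*(-20))/9) + 207651) = (654 + (-16103 + 148449))*((-4/9 + (-42 + 60)/9) + 207651) = (654 + 132346)*((-4/9 + (⅑)*18) + 207651) = 133000*((-4/9 + 2) + 207651) = 133000*(14/9 + 207651) = 133000*(1868873/9) = 248560109000/9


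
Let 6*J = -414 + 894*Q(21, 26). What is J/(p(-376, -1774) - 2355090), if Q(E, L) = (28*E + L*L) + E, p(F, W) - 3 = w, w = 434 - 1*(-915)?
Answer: -95698/1176869 ≈ -0.081316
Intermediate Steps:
w = 1349 (w = 434 + 915 = 1349)
p(F, W) = 1352 (p(F, W) = 3 + 1349 = 1352)
Q(E, L) = L² + 29*E (Q(E, L) = (28*E + L²) + E = (L² + 28*E) + E = L² + 29*E)
J = 191396 (J = (-414 + 894*(26² + 29*21))/6 = (-414 + 894*(676 + 609))/6 = (-414 + 894*1285)/6 = (-414 + 1148790)/6 = (⅙)*1148376 = 191396)
J/(p(-376, -1774) - 2355090) = 191396/(1352 - 2355090) = 191396/(-2353738) = 191396*(-1/2353738) = -95698/1176869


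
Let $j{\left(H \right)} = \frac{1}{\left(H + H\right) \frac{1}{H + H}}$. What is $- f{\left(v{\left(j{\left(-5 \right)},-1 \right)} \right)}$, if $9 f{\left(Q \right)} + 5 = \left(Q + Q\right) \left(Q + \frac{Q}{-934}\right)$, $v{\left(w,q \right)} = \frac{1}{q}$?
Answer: $\frac{1402}{4203} \approx 0.33357$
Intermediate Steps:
$j{\left(H \right)} = 1$ ($j{\left(H \right)} = \frac{1}{2 H \frac{1}{2 H}} = 1^{-1} = 1$)
$f{\left(Q \right)} = - \frac{5}{9} + \frac{311 Q^{2}}{1401}$ ($f{\left(Q \right)} = - \frac{5}{9} + \frac{\left(Q + Q\right) \left(Q + \frac{Q}{-934}\right)}{9} = - \frac{5}{9} + \frac{2 Q \left(Q + Q \left(- \frac{1}{934}\right)\right)}{9} = - \frac{5}{9} + \frac{2 Q \left(Q - \frac{Q}{934}\right)}{9} = - \frac{5}{9} + \frac{2 Q \frac{933 Q}{934}}{9} = - \frac{5}{9} + \frac{\frac{933}{467} Q^{2}}{9} = - \frac{5}{9} + \frac{311 Q^{2}}{1401}$)
$- f{\left(v{\left(j{\left(-5 \right)},-1 \right)} \right)} = - (- \frac{5}{9} + \frac{311 \left(\frac{1}{-1}\right)^{2}}{1401}) = - (- \frac{5}{9} + \frac{311 \left(-1\right)^{2}}{1401}) = - (- \frac{5}{9} + \frac{311}{1401} \cdot 1) = - (- \frac{5}{9} + \frac{311}{1401}) = \left(-1\right) \left(- \frac{1402}{4203}\right) = \frac{1402}{4203}$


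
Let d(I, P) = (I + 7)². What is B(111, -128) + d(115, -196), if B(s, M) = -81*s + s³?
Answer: 1373524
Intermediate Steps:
d(I, P) = (7 + I)²
B(s, M) = s³ - 81*s
B(111, -128) + d(115, -196) = 111*(-81 + 111²) + (7 + 115)² = 111*(-81 + 12321) + 122² = 111*12240 + 14884 = 1358640 + 14884 = 1373524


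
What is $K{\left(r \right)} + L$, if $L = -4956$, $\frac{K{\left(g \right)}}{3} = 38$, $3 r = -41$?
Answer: $-4842$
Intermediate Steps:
$r = - \frac{41}{3}$ ($r = \frac{1}{3} \left(-41\right) = - \frac{41}{3} \approx -13.667$)
$K{\left(g \right)} = 114$ ($K{\left(g \right)} = 3 \cdot 38 = 114$)
$K{\left(r \right)} + L = 114 - 4956 = -4842$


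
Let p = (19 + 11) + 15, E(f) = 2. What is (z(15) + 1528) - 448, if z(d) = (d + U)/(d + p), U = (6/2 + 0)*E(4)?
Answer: 21607/20 ≈ 1080.3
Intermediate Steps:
p = 45 (p = 30 + 15 = 45)
U = 6 (U = (6/2 + 0)*2 = (6*(½) + 0)*2 = (3 + 0)*2 = 3*2 = 6)
z(d) = (6 + d)/(45 + d) (z(d) = (d + 6)/(d + 45) = (6 + d)/(45 + d))
(z(15) + 1528) - 448 = ((6 + 15)/(45 + 15) + 1528) - 448 = (21/60 + 1528) - 448 = ((1/60)*21 + 1528) - 448 = (7/20 + 1528) - 448 = 30567/20 - 448 = 21607/20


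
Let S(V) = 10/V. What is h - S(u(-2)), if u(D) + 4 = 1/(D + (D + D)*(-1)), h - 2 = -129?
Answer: -869/7 ≈ -124.14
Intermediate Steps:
h = -127 (h = 2 - 129 = -127)
u(D) = -4 - 1/D (u(D) = -4 + 1/(D + (D + D)*(-1)) = -4 + 1/(D + (2*D)*(-1)) = -4 + 1/(D - 2*D) = -4 + 1/(-D) = -4 - 1/D)
h - S(u(-2)) = -127 - 10/(-4 - 1/(-2)) = -127 - 10/(-4 - 1*(-1/2)) = -127 - 10/(-4 + 1/2) = -127 - 10/(-7/2) = -127 - 10*(-2)/7 = -127 - 1*(-20/7) = -127 + 20/7 = -869/7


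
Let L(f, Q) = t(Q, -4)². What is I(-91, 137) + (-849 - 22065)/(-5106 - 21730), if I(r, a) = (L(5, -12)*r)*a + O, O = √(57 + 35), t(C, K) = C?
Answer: -24088626207/13418 + 2*√23 ≈ -1.7952e+6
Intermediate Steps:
L(f, Q) = Q²
O = 2*√23 (O = √92 = 2*√23 ≈ 9.5917)
I(r, a) = 2*√23 + 144*a*r (I(r, a) = ((-12)²*r)*a + 2*√23 = (144*r)*a + 2*√23 = 144*a*r + 2*√23 = 2*√23 + 144*a*r)
I(-91, 137) + (-849 - 22065)/(-5106 - 21730) = (2*√23 + 144*137*(-91)) + (-849 - 22065)/(-5106 - 21730) = (2*√23 - 1795248) - 22914/(-26836) = (-1795248 + 2*√23) - 22914*(-1/26836) = (-1795248 + 2*√23) + 11457/13418 = -24088626207/13418 + 2*√23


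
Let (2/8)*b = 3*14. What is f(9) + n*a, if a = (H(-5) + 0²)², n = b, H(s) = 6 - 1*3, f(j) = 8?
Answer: 1520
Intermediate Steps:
H(s) = 3 (H(s) = 6 - 3 = 3)
b = 168 (b = 4*(3*14) = 4*42 = 168)
n = 168
a = 9 (a = (3 + 0²)² = (3 + 0)² = 3² = 9)
f(9) + n*a = 8 + 168*9 = 8 + 1512 = 1520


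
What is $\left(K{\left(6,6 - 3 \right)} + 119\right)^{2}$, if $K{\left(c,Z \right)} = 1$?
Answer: $14400$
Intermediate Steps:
$\left(K{\left(6,6 - 3 \right)} + 119\right)^{2} = \left(1 + 119\right)^{2} = 120^{2} = 14400$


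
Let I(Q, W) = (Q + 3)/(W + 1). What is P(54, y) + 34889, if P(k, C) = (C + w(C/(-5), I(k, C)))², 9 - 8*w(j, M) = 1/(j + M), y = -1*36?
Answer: 54918490/1521 ≈ 36107.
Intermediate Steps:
y = -36
I(Q, W) = (3 + Q)/(1 + W)
w(j, M) = 9/8 - 1/(8*(M + j)) (w(j, M) = 9/8 - 1/(8*(j + M)) = 9/8 - 1/(8*(M + j)))
P(k, C) = (C + (-1 - 9*C/5 + 9*(3 + k)/(1 + C))/(8*(-C/5 + (3 + k)/(1 + C))))² (P(k, C) = (C + (-1 + 9*((3 + k)/(1 + C)) + 9*(C/(-5)))/(8*((3 + k)/(1 + C) + C/(-5))))² = (C + (-1 + 9*(3 + k)/(1 + C) + 9*(C*(-⅕)))/(8*((3 + k)/(1 + C) + C*(-⅕))))² = (C + (-1 + 9*(3 + k)/(1 + C) + 9*(-C/5))/(8*((3 + k)/(1 + C) - C/5)))² = (C + (-1 + 9*(3 + k)/(1 + C) - 9*C/5)/(8*(-C/5 + (3 + k)/(1 + C))))² = (C + (-1 - 9*C/5 + 9*(3 + k)/(1 + C))/(8*(-C/5 + (3 + k)/(1 + C))))²)
P(54, y) + 34889 = (-130 - 106*(-36) - 45*54 + 8*(-36)³ + 17*(-36)² - 40*(-36)*54)²/(64*(-15 - 36 + (-36)² - 5*54)²) + 34889 = (-130 + 3816 - 2430 + 8*(-46656) + 17*1296 + 77760)²/(64*(-15 - 36 + 1296 - 270)²) + 34889 = (1/64)*(-130 + 3816 - 2430 - 373248 + 22032 + 77760)²/975² + 34889 = (1/64)*(1/950625)*(-272200)² + 34889 = (1/64)*(1/950625)*74092840000 + 34889 = 1852321/1521 + 34889 = 54918490/1521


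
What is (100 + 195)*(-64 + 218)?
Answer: 45430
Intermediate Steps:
(100 + 195)*(-64 + 218) = 295*154 = 45430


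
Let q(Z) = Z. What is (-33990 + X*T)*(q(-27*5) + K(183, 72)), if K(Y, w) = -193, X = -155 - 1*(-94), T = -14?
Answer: 10868608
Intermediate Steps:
X = -61 (X = -155 + 94 = -61)
(-33990 + X*T)*(q(-27*5) + K(183, 72)) = (-33990 - 61*(-14))*(-27*5 - 193) = (-33990 + 854)*(-135 - 193) = -33136*(-328) = 10868608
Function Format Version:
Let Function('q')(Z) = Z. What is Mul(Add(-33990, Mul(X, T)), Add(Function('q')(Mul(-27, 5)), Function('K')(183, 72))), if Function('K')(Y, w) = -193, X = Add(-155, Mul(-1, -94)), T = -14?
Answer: 10868608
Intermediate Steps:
X = -61 (X = Add(-155, 94) = -61)
Mul(Add(-33990, Mul(X, T)), Add(Function('q')(Mul(-27, 5)), Function('K')(183, 72))) = Mul(Add(-33990, Mul(-61, -14)), Add(Mul(-27, 5), -193)) = Mul(Add(-33990, 854), Add(-135, -193)) = Mul(-33136, -328) = 10868608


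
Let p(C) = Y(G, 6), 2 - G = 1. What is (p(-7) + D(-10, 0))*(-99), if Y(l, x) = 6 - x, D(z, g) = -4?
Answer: 396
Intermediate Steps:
G = 1 (G = 2 - 1*1 = 2 - 1 = 1)
p(C) = 0 (p(C) = 6 - 1*6 = 6 - 6 = 0)
(p(-7) + D(-10, 0))*(-99) = (0 - 4)*(-99) = -4*(-99) = 396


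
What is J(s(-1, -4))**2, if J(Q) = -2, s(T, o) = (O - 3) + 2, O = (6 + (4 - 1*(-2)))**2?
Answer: 4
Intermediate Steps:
O = 144 (O = (6 + (4 + 2))**2 = (6 + 6)**2 = 12**2 = 144)
s(T, o) = 143 (s(T, o) = (144 - 3) + 2 = 141 + 2 = 143)
J(s(-1, -4))**2 = (-2)**2 = 4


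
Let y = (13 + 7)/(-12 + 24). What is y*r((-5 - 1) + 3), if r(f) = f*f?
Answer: 15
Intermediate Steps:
r(f) = f²
y = 5/3 (y = 20/12 = 20*(1/12) = 5/3 ≈ 1.6667)
y*r((-5 - 1) + 3) = 5*((-5 - 1) + 3)²/3 = 5*(-6 + 3)²/3 = (5/3)*(-3)² = (5/3)*9 = 15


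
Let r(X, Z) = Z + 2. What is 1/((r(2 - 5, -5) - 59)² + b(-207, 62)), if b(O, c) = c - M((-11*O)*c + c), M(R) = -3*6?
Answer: 1/3924 ≈ 0.00025484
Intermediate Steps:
M(R) = -18
r(X, Z) = 2 + Z
b(O, c) = 18 + c (b(O, c) = c - 1*(-18) = c + 18 = 18 + c)
1/((r(2 - 5, -5) - 59)² + b(-207, 62)) = 1/(((2 - 5) - 59)² + (18 + 62)) = 1/((-3 - 59)² + 80) = 1/((-62)² + 80) = 1/(3844 + 80) = 1/3924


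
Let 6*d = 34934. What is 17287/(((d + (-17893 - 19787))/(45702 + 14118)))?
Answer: -3102325020/95573 ≈ -32460.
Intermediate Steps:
d = 17467/3 (d = (⅙)*34934 = 17467/3 ≈ 5822.3)
17287/(((d + (-17893 - 19787))/(45702 + 14118))) = 17287/(((17467/3 + (-17893 - 19787))/(45702 + 14118))) = 17287/(((17467/3 - 37680)/59820)) = 17287/((-95573/3*1/59820)) = 17287/(-95573/179460) = 17287*(-179460/95573) = -3102325020/95573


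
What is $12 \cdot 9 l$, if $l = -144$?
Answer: $-15552$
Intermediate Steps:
$12 \cdot 9 l = 12 \cdot 9 \left(-144\right) = 108 \left(-144\right) = -15552$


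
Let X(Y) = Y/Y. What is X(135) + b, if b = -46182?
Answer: -46181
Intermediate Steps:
X(Y) = 1
X(135) + b = 1 - 46182 = -46181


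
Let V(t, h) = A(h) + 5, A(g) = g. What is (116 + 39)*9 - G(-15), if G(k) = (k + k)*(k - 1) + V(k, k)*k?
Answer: 765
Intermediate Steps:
V(t, h) = 5 + h (V(t, h) = h + 5 = 5 + h)
G(k) = k*(5 + k) + 2*k*(-1 + k) (G(k) = (k + k)*(k - 1) + (5 + k)*k = (2*k)*(-1 + k) + k*(5 + k) = 2*k*(-1 + k) + k*(5 + k) = k*(5 + k) + 2*k*(-1 + k))
(116 + 39)*9 - G(-15) = (116 + 39)*9 - 3*(-15)*(1 - 15) = 155*9 - 3*(-15)*(-14) = 1395 - 1*630 = 1395 - 630 = 765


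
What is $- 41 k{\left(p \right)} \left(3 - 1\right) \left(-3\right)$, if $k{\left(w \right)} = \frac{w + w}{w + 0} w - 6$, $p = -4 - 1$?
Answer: $-3936$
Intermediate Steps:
$p = -5$
$k{\left(w \right)} = -6 + 2 w$ ($k{\left(w \right)} = \frac{2 w}{w} w - 6 = 2 w - 6 = -6 + 2 w$)
$- 41 k{\left(p \right)} \left(3 - 1\right) \left(-3\right) = - 41 \left(-6 + 2 \left(-5\right)\right) \left(3 - 1\right) \left(-3\right) = - 41 \left(-6 - 10\right) 2 \left(-3\right) = \left(-41\right) \left(-16\right) \left(-6\right) = 656 \left(-6\right) = -3936$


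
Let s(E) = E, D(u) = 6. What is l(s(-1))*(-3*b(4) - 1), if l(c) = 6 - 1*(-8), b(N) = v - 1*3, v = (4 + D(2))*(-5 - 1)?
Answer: 2632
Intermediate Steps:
v = -60 (v = (4 + 6)*(-5 - 1) = 10*(-6) = -60)
b(N) = -63 (b(N) = -60 - 1*3 = -60 - 3 = -63)
l(c) = 14 (l(c) = 6 + 8 = 14)
l(s(-1))*(-3*b(4) - 1) = 14*(-3*(-63) - 1) = 14*(189 - 1) = 14*188 = 2632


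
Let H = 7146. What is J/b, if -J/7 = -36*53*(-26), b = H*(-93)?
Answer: 19292/36921 ≈ 0.52252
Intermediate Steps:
b = -664578 (b = 7146*(-93) = -664578)
J = -347256 (J = -7*(-36*53)*(-26) = -(-13356)*(-26) = -7*49608 = -347256)
J/b = -347256/(-664578) = -347256*(-1/664578) = 19292/36921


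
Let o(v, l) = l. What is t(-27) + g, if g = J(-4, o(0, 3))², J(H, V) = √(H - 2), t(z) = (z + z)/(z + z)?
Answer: -5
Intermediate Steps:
t(z) = 1 (t(z) = (2*z)/((2*z)) = (2*z)*(1/(2*z)) = 1)
J(H, V) = √(-2 + H)
g = -6 (g = (√(-2 - 4))² = (√(-6))² = (I*√6)² = -6)
t(-27) + g = 1 - 6 = -5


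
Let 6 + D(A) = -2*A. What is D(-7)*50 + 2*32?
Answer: 464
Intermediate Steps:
D(A) = -6 - 2*A
D(-7)*50 + 2*32 = (-6 - 2*(-7))*50 + 2*32 = (-6 + 14)*50 + 64 = 8*50 + 64 = 400 + 64 = 464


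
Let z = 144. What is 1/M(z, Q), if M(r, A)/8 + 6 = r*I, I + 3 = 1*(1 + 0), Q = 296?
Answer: -1/2352 ≈ -0.00042517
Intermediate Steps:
I = -2 (I = -3 + 1*(1 + 0) = -3 + 1*1 = -3 + 1 = -2)
M(r, A) = -48 - 16*r (M(r, A) = -48 + 8*(r*(-2)) = -48 + 8*(-2*r) = -48 - 16*r)
1/M(z, Q) = 1/(-48 - 16*144) = 1/(-48 - 2304) = 1/(-2352) = -1/2352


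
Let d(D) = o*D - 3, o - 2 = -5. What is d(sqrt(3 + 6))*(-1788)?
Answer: 21456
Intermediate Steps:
o = -3 (o = 2 - 5 = -3)
d(D) = -3 - 3*D (d(D) = -3*D - 3 = -3 - 3*D)
d(sqrt(3 + 6))*(-1788) = (-3 - 3*sqrt(3 + 6))*(-1788) = (-3 - 3*sqrt(9))*(-1788) = (-3 - 3*3)*(-1788) = (-3 - 9)*(-1788) = -12*(-1788) = 21456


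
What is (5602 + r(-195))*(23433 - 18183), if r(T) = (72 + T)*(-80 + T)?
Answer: 206991750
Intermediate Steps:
r(T) = (-80 + T)*(72 + T)
(5602 + r(-195))*(23433 - 18183) = (5602 + (-5760 + (-195)**2 - 8*(-195)))*(23433 - 18183) = (5602 + (-5760 + 38025 + 1560))*5250 = (5602 + 33825)*5250 = 39427*5250 = 206991750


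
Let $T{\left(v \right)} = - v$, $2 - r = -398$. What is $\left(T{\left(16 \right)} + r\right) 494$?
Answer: $189696$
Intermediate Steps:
$r = 400$ ($r = 2 - -398 = 2 + 398 = 400$)
$\left(T{\left(16 \right)} + r\right) 494 = \left(\left(-1\right) 16 + 400\right) 494 = \left(-16 + 400\right) 494 = 384 \cdot 494 = 189696$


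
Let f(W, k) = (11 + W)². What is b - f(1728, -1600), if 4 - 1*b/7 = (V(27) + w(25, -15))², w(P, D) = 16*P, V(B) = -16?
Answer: -4056285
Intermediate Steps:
b = -1032164 (b = 28 - 7*(-16 + 16*25)² = 28 - 7*(-16 + 400)² = 28 - 7*384² = 28 - 7*147456 = 28 - 1032192 = -1032164)
b - f(1728, -1600) = -1032164 - (11 + 1728)² = -1032164 - 1*1739² = -1032164 - 1*3024121 = -1032164 - 3024121 = -4056285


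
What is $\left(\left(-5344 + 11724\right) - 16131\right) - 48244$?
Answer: $-57995$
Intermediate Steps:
$\left(\left(-5344 + 11724\right) - 16131\right) - 48244 = \left(6380 - 16131\right) - 48244 = -9751 - 48244 = -57995$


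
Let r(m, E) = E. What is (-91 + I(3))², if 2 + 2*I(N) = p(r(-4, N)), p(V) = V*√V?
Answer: 33883/4 - 276*√3 ≈ 7992.7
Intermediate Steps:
p(V) = V^(3/2)
I(N) = -1 + N^(3/2)/2
(-91 + I(3))² = (-91 + (-1 + 3^(3/2)/2))² = (-91 + (-1 + (3*√3)/2))² = (-91 + (-1 + 3*√3/2))² = (-92 + 3*√3/2)²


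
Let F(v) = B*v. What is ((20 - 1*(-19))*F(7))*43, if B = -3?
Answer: -35217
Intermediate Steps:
F(v) = -3*v
((20 - 1*(-19))*F(7))*43 = ((20 - 1*(-19))*(-3*7))*43 = ((20 + 19)*(-21))*43 = (39*(-21))*43 = -819*43 = -35217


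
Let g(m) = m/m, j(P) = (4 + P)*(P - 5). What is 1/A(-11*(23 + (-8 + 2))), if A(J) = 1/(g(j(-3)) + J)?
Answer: -186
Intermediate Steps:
j(P) = (-5 + P)*(4 + P) (j(P) = (4 + P)*(-5 + P) = (-5 + P)*(4 + P))
g(m) = 1
A(J) = 1/(1 + J)
1/A(-11*(23 + (-8 + 2))) = 1/(1/(1 - 11*(23 + (-8 + 2)))) = 1/(1/(1 - 11*(23 - 6))) = 1/(1/(1 - 11*17)) = 1/(1/(1 - 187)) = 1/(1/(-186)) = 1/(-1/186) = -186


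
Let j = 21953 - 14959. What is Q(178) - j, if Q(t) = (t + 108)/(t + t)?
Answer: -1244789/178 ≈ -6993.2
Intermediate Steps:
j = 6994
Q(t) = (108 + t)/(2*t) (Q(t) = (108 + t)/((2*t)) = (108 + t)*(1/(2*t)) = (108 + t)/(2*t))
Q(178) - j = (½)*(108 + 178)/178 - 1*6994 = (½)*(1/178)*286 - 6994 = 143/178 - 6994 = -1244789/178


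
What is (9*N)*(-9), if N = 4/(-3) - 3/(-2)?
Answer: -27/2 ≈ -13.500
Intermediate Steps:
N = 1/6 (N = 4*(-1/3) - 3*(-1/2) = -4/3 + 3/2 = 1/6 ≈ 0.16667)
(9*N)*(-9) = (9*(1/6))*(-9) = (3/2)*(-9) = -27/2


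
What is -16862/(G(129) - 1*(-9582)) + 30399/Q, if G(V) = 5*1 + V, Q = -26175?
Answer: -122786589/42386050 ≈ -2.8969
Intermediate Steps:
G(V) = 5 + V
-16862/(G(129) - 1*(-9582)) + 30399/Q = -16862/((5 + 129) - 1*(-9582)) + 30399/(-26175) = -16862/(134 + 9582) + 30399*(-1/26175) = -16862/9716 - 10133/8725 = -16862*1/9716 - 10133/8725 = -8431/4858 - 10133/8725 = -122786589/42386050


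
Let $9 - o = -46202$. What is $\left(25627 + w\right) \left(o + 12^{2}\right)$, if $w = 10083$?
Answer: $1655337050$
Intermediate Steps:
$o = 46211$ ($o = 9 - -46202 = 9 + 46202 = 46211$)
$\left(25627 + w\right) \left(o + 12^{2}\right) = \left(25627 + 10083\right) \left(46211 + 12^{2}\right) = 35710 \left(46211 + 144\right) = 35710 \cdot 46355 = 1655337050$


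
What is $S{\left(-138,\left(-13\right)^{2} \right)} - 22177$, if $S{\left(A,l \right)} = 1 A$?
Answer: $-22315$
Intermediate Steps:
$S{\left(A,l \right)} = A$
$S{\left(-138,\left(-13\right)^{2} \right)} - 22177 = -138 - 22177 = -22315$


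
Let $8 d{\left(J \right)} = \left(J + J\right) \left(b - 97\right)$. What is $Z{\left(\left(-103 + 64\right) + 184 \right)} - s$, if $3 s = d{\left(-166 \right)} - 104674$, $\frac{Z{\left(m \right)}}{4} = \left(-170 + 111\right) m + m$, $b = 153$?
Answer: $2026$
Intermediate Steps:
$d{\left(J \right)} = 14 J$ ($d{\left(J \right)} = \frac{\left(J + J\right) \left(153 - 97\right)}{8} = \frac{2 J 56}{8} = \frac{112 J}{8} = 14 J$)
$Z{\left(m \right)} = - 232 m$ ($Z{\left(m \right)} = 4 \left(\left(-170 + 111\right) m + m\right) = 4 \left(- 59 m + m\right) = 4 \left(- 58 m\right) = - 232 m$)
$s = -35666$ ($s = \frac{14 \left(-166\right) - 104674}{3} = \frac{-2324 - 104674}{3} = \frac{1}{3} \left(-106998\right) = -35666$)
$Z{\left(\left(-103 + 64\right) + 184 \right)} - s = - 232 \left(\left(-103 + 64\right) + 184\right) - -35666 = - 232 \left(-39 + 184\right) + 35666 = \left(-232\right) 145 + 35666 = -33640 + 35666 = 2026$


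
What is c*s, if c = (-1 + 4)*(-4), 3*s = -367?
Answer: 1468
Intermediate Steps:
s = -367/3 (s = (1/3)*(-367) = -367/3 ≈ -122.33)
c = -12 (c = 3*(-4) = -12)
c*s = -12*(-367/3) = 1468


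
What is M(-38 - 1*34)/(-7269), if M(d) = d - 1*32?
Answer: 104/7269 ≈ 0.014307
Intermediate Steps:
M(d) = -32 + d (M(d) = d - 32 = -32 + d)
M(-38 - 1*34)/(-7269) = (-32 + (-38 - 1*34))/(-7269) = (-32 + (-38 - 34))*(-1/7269) = (-32 - 72)*(-1/7269) = -104*(-1/7269) = 104/7269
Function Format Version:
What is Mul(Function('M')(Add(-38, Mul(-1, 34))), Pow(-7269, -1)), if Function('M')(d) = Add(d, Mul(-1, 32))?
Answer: Rational(104, 7269) ≈ 0.014307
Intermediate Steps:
Function('M')(d) = Add(-32, d) (Function('M')(d) = Add(d, -32) = Add(-32, d))
Mul(Function('M')(Add(-38, Mul(-1, 34))), Pow(-7269, -1)) = Mul(Add(-32, Add(-38, Mul(-1, 34))), Pow(-7269, -1)) = Mul(Add(-32, Add(-38, -34)), Rational(-1, 7269)) = Mul(Add(-32, -72), Rational(-1, 7269)) = Mul(-104, Rational(-1, 7269)) = Rational(104, 7269)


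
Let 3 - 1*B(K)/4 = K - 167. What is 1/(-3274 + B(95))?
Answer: -1/2974 ≈ -0.00033625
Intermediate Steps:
B(K) = 680 - 4*K (B(K) = 12 - 4*(K - 167) = 12 - 4*(-167 + K) = 12 + (668 - 4*K) = 680 - 4*K)
1/(-3274 + B(95)) = 1/(-3274 + (680 - 4*95)) = 1/(-3274 + (680 - 380)) = 1/(-3274 + 300) = 1/(-2974) = -1/2974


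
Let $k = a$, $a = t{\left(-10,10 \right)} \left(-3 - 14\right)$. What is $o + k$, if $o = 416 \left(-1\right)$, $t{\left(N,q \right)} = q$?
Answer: $-586$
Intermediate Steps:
$o = -416$
$a = -170$ ($a = 10 \left(-3 - 14\right) = 10 \left(-17\right) = -170$)
$k = -170$
$o + k = -416 - 170 = -586$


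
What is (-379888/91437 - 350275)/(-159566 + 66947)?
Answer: 32028475063/8468803503 ≈ 3.7819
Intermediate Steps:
(-379888/91437 - 350275)/(-159566 + 66947) = (-379888*1/91437 - 350275)/(-92619) = (-379888/91437 - 350275)*(-1/92619) = -32028475063/91437*(-1/92619) = 32028475063/8468803503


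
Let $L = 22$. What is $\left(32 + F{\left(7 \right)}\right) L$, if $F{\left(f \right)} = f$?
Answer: $858$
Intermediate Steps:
$\left(32 + F{\left(7 \right)}\right) L = \left(32 + 7\right) 22 = 39 \cdot 22 = 858$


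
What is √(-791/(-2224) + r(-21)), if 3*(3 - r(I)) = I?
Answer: 3*√355701/556 ≈ 3.2180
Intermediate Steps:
r(I) = 3 - I/3
√(-791/(-2224) + r(-21)) = √(-791/(-2224) + (3 - ⅓*(-21))) = √(-791*(-1/2224) + (3 + 7)) = √(791/2224 + 10) = √(23031/2224) = 3*√355701/556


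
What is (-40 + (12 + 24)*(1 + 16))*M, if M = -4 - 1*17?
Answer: -12012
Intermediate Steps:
M = -21 (M = -4 - 17 = -21)
(-40 + (12 + 24)*(1 + 16))*M = (-40 + (12 + 24)*(1 + 16))*(-21) = (-40 + 36*17)*(-21) = (-40 + 612)*(-21) = 572*(-21) = -12012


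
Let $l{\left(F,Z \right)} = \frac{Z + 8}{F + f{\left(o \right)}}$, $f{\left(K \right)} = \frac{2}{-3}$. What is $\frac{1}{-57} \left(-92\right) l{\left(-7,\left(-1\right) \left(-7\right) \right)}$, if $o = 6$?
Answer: $- \frac{60}{19} \approx -3.1579$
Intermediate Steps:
$f{\left(K \right)} = - \frac{2}{3}$ ($f{\left(K \right)} = 2 \left(- \frac{1}{3}\right) = - \frac{2}{3}$)
$l{\left(F,Z \right)} = \frac{8 + Z}{- \frac{2}{3} + F}$ ($l{\left(F,Z \right)} = \frac{Z + 8}{F - \frac{2}{3}} = \frac{8 + Z}{- \frac{2}{3} + F}$)
$\frac{1}{-57} \left(-92\right) l{\left(-7,\left(-1\right) \left(-7\right) \right)} = \frac{1}{-57} \left(-92\right) \frac{3 \left(8 - -7\right)}{-2 + 3 \left(-7\right)} = \left(- \frac{1}{57}\right) \left(-92\right) \frac{3 \left(8 + 7\right)}{-2 - 21} = \frac{92 \cdot 3 \frac{1}{-23} \cdot 15}{57} = \frac{92 \cdot 3 \left(- \frac{1}{23}\right) 15}{57} = \frac{92}{57} \left(- \frac{45}{23}\right) = - \frac{60}{19}$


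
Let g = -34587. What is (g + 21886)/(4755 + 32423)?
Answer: -12701/37178 ≈ -0.34163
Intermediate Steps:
(g + 21886)/(4755 + 32423) = (-34587 + 21886)/(4755 + 32423) = -12701/37178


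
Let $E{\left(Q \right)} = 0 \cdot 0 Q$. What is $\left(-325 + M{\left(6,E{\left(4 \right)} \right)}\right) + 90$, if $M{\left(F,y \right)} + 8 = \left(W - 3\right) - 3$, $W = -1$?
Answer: $-250$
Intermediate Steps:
$E{\left(Q \right)} = 0$ ($E{\left(Q \right)} = 0 Q = 0$)
$M{\left(F,y \right)} = -15$ ($M{\left(F,y \right)} = -8 - 7 = -15$)
$\left(-325 + M{\left(6,E{\left(4 \right)} \right)}\right) + 90 = \left(-325 - 15\right) + 90 = -340 + 90 = -250$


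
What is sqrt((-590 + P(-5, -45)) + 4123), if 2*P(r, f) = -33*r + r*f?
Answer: 4*sqrt(233) ≈ 61.057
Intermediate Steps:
P(r, f) = -33*r/2 + f*r/2 (P(r, f) = (-33*r + r*f)/2 = (-33*r + f*r)/2 = -33*r/2 + f*r/2)
sqrt((-590 + P(-5, -45)) + 4123) = sqrt((-590 + (1/2)*(-5)*(-33 - 45)) + 4123) = sqrt((-590 + (1/2)*(-5)*(-78)) + 4123) = sqrt((-590 + 195) + 4123) = sqrt(-395 + 4123) = sqrt(3728) = 4*sqrt(233)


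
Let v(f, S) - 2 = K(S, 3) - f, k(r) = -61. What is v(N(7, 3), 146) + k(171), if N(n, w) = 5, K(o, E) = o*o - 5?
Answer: 21247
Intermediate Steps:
K(o, E) = -5 + o**2 (K(o, E) = o**2 - 5 = -5 + o**2)
v(f, S) = -3 + S**2 - f (v(f, S) = 2 + ((-5 + S**2) - f) = 2 + (-5 + S**2 - f) = -3 + S**2 - f)
v(N(7, 3), 146) + k(171) = (-3 + 146**2 - 1*5) - 61 = (-3 + 21316 - 5) - 61 = 21308 - 61 = 21247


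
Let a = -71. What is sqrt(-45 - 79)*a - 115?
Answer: -115 - 142*I*sqrt(31) ≈ -115.0 - 790.62*I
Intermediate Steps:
sqrt(-45 - 79)*a - 115 = sqrt(-45 - 79)*(-71) - 115 = sqrt(-124)*(-71) - 115 = (2*I*sqrt(31))*(-71) - 115 = -142*I*sqrt(31) - 115 = -115 - 142*I*sqrt(31)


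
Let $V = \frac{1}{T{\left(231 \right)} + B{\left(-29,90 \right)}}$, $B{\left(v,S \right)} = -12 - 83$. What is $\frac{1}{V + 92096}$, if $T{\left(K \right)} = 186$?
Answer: $\frac{91}{8380737} \approx 1.0858 \cdot 10^{-5}$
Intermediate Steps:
$B{\left(v,S \right)} = -95$
$V = \frac{1}{91}$ ($V = \frac{1}{186 - 95} = \frac{1}{91} \approx 0.010989$)
$\frac{1}{V + 92096} = \frac{1}{\frac{1}{91} + 92096} = \frac{1}{\frac{8380737}{91}} = \frac{91}{8380737}$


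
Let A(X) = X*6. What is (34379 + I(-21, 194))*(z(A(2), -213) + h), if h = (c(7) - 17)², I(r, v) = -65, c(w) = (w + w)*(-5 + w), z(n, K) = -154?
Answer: -1132362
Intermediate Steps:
A(X) = 6*X
c(w) = 2*w*(-5 + w) (c(w) = (2*w)*(-5 + w) = 2*w*(-5 + w))
h = 121 (h = (2*7*(-5 + 7) - 17)² = (2*7*2 - 17)² = (28 - 17)² = 11² = 121)
(34379 + I(-21, 194))*(z(A(2), -213) + h) = (34379 - 65)*(-154 + 121) = 34314*(-33) = -1132362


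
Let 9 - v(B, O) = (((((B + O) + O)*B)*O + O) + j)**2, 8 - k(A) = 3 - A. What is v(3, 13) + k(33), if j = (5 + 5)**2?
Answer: -1547489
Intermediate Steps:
k(A) = 5 + A (k(A) = 8 - (3 - A) = 8 + (-3 + A) = 5 + A)
j = 100 (j = 10**2 = 100)
v(B, O) = 9 - (100 + O + B*O*(B + 2*O))**2 (v(B, O) = 9 - (((((B + O) + O)*B)*O + O) + 100)**2 = 9 - ((((B + 2*O)*B)*O + O) + 100)**2 = 9 - (((B*(B + 2*O))*O + O) + 100)**2 = 9 - ((B*O*(B + 2*O) + O) + 100)**2 = 9 - ((O + B*O*(B + 2*O)) + 100)**2 = 9 - (100 + O + B*O*(B + 2*O))**2)
v(3, 13) + k(33) = (9 - (100 + 13 + 13*3**2 + 2*3*13**2)**2) + (5 + 33) = (9 - (100 + 13 + 13*9 + 2*3*169)**2) + 38 = (9 - (100 + 13 + 117 + 1014)**2) + 38 = (9 - 1*1244**2) + 38 = (9 - 1*1547536) + 38 = (9 - 1547536) + 38 = -1547527 + 38 = -1547489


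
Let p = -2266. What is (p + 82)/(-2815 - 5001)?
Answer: 273/977 ≈ 0.27943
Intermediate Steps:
(p + 82)/(-2815 - 5001) = (-2266 + 82)/(-2815 - 5001) = -2184/(-7816) = -2184*(-1/7816) = 273/977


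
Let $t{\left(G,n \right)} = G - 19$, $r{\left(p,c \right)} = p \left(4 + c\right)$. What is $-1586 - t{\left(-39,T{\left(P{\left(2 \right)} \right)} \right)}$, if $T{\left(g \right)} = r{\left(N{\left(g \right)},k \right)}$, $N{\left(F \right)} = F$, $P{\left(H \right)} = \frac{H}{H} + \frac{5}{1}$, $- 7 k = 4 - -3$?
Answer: $-1528$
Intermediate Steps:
$k = -1$ ($k = - \frac{4 - -3}{7} = - \frac{4 + 3}{7} = \left(- \frac{1}{7}\right) 7 = -1$)
$P{\left(H \right)} = 6$ ($P{\left(H \right)} = 1 + 5 \cdot 1 = 1 + 5 = 6$)
$T{\left(g \right)} = 3 g$ ($T{\left(g \right)} = g \left(4 - 1\right) = g 3 = 3 g$)
$t{\left(G,n \right)} = -19 + G$ ($t{\left(G,n \right)} = G - 19 = -19 + G$)
$-1586 - t{\left(-39,T{\left(P{\left(2 \right)} \right)} \right)} = -1586 - \left(-19 - 39\right) = -1586 - -58 = -1586 + 58 = -1528$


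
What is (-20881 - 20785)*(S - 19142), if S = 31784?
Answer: -526741572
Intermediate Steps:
(-20881 - 20785)*(S - 19142) = (-20881 - 20785)*(31784 - 19142) = -41666*12642 = -526741572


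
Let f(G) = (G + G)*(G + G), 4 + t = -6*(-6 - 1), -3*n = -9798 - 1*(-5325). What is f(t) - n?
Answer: 4285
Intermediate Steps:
n = 1491 (n = -(-9798 - 1*(-5325))/3 = -(-9798 + 5325)/3 = -1/3*(-4473) = 1491)
t = 38 (t = -4 - 6*(-6 - 1) = -4 - 6*(-7) = -4 + 42 = 38)
f(G) = 4*G**2 (f(G) = (2*G)*(2*G) = 4*G**2)
f(t) - n = 4*38**2 - 1*1491 = 4*1444 - 1491 = 5776 - 1491 = 4285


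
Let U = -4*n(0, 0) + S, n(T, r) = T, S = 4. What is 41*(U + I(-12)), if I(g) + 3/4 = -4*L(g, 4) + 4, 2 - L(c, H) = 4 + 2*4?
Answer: 7749/4 ≈ 1937.3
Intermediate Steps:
L(c, H) = -10 (L(c, H) = 2 - (4 + 2*4) = 2 - (4 + 8) = 2 - 1*12 = 2 - 12 = -10)
I(g) = 173/4 (I(g) = -¾ + (-4*(-10) + 4) = -¾ + (40 + 4) = -¾ + 44 = 173/4)
U = 4 (U = -4*0 + 4 = 0 + 4 = 4)
41*(U + I(-12)) = 41*(4 + 173/4) = 41*(189/4) = 7749/4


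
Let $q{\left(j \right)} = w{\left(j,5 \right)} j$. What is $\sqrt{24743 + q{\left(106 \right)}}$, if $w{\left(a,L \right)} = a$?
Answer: $\sqrt{35979} \approx 189.68$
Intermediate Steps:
$q{\left(j \right)} = j^{2}$ ($q{\left(j \right)} = j j = j^{2}$)
$\sqrt{24743 + q{\left(106 \right)}} = \sqrt{24743 + 106^{2}} = \sqrt{24743 + 11236} = \sqrt{35979}$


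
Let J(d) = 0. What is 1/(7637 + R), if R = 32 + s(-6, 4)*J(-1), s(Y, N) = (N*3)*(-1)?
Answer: 1/7669 ≈ 0.00013040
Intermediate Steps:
s(Y, N) = -3*N (s(Y, N) = (3*N)*(-1) = -3*N)
R = 32 (R = 32 - 3*4*0 = 32 - 12*0 = 32 + 0 = 32)
1/(7637 + R) = 1/(7637 + 32) = 1/7669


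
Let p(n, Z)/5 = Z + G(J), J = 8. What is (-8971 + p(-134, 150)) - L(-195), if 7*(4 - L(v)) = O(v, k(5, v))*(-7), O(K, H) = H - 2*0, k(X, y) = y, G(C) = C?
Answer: -7990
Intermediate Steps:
O(K, H) = H (O(K, H) = H + 0 = H)
p(n, Z) = 40 + 5*Z (p(n, Z) = 5*(Z + 8) = 5*(8 + Z) = 40 + 5*Z)
L(v) = 4 + v (L(v) = 4 - v*(-7)/7 = 4 - (-1)*v = 4 + v)
(-8971 + p(-134, 150)) - L(-195) = (-8971 + (40 + 5*150)) - (4 - 195) = (-8971 + (40 + 750)) - 1*(-191) = (-8971 + 790) + 191 = -8181 + 191 = -7990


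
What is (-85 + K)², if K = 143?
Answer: 3364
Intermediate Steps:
(-85 + K)² = (-85 + 143)² = 58² = 3364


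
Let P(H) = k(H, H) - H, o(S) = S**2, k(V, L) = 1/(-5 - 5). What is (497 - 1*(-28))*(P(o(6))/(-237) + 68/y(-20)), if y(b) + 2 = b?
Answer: -2681315/1738 ≈ -1542.8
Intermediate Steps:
y(b) = -2 + b
k(V, L) = -1/10 (k(V, L) = 1/(-10) = -1/10)
P(H) = -1/10 - H
(497 - 1*(-28))*(P(o(6))/(-237) + 68/y(-20)) = (497 - 1*(-28))*((-1/10 - 1*6**2)/(-237) + 68/(-2 - 20)) = (497 + 28)*((-1/10 - 1*36)*(-1/237) + 68/(-22)) = 525*((-1/10 - 36)*(-1/237) + 68*(-1/22)) = 525*(-361/10*(-1/237) - 34/11) = 525*(361/2370 - 34/11) = 525*(-76609/26070) = -2681315/1738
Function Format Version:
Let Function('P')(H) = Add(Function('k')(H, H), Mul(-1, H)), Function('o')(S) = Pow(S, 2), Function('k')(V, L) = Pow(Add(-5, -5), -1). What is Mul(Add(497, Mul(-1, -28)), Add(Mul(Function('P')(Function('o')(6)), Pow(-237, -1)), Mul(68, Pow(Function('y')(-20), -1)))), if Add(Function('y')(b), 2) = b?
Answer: Rational(-2681315, 1738) ≈ -1542.8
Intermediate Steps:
Function('y')(b) = Add(-2, b)
Function('k')(V, L) = Rational(-1, 10) (Function('k')(V, L) = Pow(-10, -1) = Rational(-1, 10))
Function('P')(H) = Add(Rational(-1, 10), Mul(-1, H))
Mul(Add(497, Mul(-1, -28)), Add(Mul(Function('P')(Function('o')(6)), Pow(-237, -1)), Mul(68, Pow(Function('y')(-20), -1)))) = Mul(Add(497, Mul(-1, -28)), Add(Mul(Add(Rational(-1, 10), Mul(-1, Pow(6, 2))), Pow(-237, -1)), Mul(68, Pow(Add(-2, -20), -1)))) = Mul(Add(497, 28), Add(Mul(Add(Rational(-1, 10), Mul(-1, 36)), Rational(-1, 237)), Mul(68, Pow(-22, -1)))) = Mul(525, Add(Mul(Add(Rational(-1, 10), -36), Rational(-1, 237)), Mul(68, Rational(-1, 22)))) = Mul(525, Add(Mul(Rational(-361, 10), Rational(-1, 237)), Rational(-34, 11))) = Mul(525, Add(Rational(361, 2370), Rational(-34, 11))) = Mul(525, Rational(-76609, 26070)) = Rational(-2681315, 1738)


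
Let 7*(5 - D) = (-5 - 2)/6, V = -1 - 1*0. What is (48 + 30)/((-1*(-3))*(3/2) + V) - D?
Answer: 719/42 ≈ 17.119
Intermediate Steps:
V = -1 (V = -1 + 0 = -1)
D = 31/6 (D = 5 - (-5 - 2)/(7*6) = 5 - (-1)/6 = 5 - 1/7*(-7/6) = 5 + 1/6 = 31/6 ≈ 5.1667)
(48 + 30)/((-1*(-3))*(3/2) + V) - D = (48 + 30)/((-1*(-3))*(3/2) - 1) - 1*31/6 = 78/(3*(3*(1/2)) - 1) - 31/6 = 78/(3*(3/2) - 1) - 31/6 = 78/(9/2 - 1) - 31/6 = 78/(7/2) - 31/6 = 78*(2/7) - 31/6 = 156/7 - 31/6 = 719/42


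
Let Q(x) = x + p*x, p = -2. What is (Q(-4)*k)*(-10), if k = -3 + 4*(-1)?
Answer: 280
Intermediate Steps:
k = -7 (k = -3 - 4 = -7)
Q(x) = -x (Q(x) = x - 2*x = -x)
(Q(-4)*k)*(-10) = (-1*(-4)*(-7))*(-10) = (4*(-7))*(-10) = -28*(-10) = 280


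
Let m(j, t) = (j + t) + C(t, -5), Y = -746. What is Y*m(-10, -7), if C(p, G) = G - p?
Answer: 11190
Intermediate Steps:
m(j, t) = -5 + j (m(j, t) = (j + t) + (-5 - t) = -5 + j)
Y*m(-10, -7) = -746*(-5 - 10) = -746*(-15) = 11190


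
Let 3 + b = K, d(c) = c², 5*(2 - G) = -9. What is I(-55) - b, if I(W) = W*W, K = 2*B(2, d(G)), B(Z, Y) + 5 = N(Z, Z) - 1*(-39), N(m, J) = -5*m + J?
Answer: 2976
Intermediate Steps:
G = 19/5 (G = 2 - ⅕*(-9) = 2 + 9/5 = 19/5 ≈ 3.8000)
N(m, J) = J - 5*m
B(Z, Y) = 34 - 4*Z (B(Z, Y) = -5 + ((Z - 5*Z) - 1*(-39)) = -5 + (-4*Z + 39) = -5 + (39 - 4*Z) = 34 - 4*Z)
K = 52 (K = 2*(34 - 4*2) = 2*(34 - 8) = 2*26 = 52)
I(W) = W²
b = 49 (b = -3 + 52 = 49)
I(-55) - b = (-55)² - 1*49 = 3025 - 49 = 2976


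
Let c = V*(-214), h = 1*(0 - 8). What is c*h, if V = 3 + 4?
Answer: 11984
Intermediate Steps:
V = 7
h = -8 (h = 1*(-8) = -8)
c = -1498 (c = 7*(-214) = -1498)
c*h = -1498*(-8) = 11984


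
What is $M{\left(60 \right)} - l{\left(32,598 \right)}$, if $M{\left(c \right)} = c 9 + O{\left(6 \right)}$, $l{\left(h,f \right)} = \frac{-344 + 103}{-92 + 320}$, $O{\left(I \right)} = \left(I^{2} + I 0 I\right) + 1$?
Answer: $\frac{131797}{228} \approx 578.06$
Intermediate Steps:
$O{\left(I \right)} = 1 + I^{2}$ ($O{\left(I \right)} = \left(I^{2} + 0 I\right) + 1 = \left(I^{2} + 0\right) + 1 = I^{2} + 1 = 1 + I^{2}$)
$l{\left(h,f \right)} = - \frac{241}{228}$
$M{\left(c \right)} = 37 + 9 c$ ($M{\left(c \right)} = c 9 + \left(1 + 6^{2}\right) = 9 c + \left(1 + 36\right) = 9 c + 37 = 37 + 9 c$)
$M{\left(60 \right)} - l{\left(32,598 \right)} = \left(37 + 9 \cdot 60\right) - - \frac{241}{228} = \left(37 + 540\right) + \frac{241}{228} = 577 + \frac{241}{228} = \frac{131797}{228}$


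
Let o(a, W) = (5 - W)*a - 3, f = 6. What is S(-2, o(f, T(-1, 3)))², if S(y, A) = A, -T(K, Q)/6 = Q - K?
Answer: 29241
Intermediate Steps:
T(K, Q) = -6*Q + 6*K (T(K, Q) = -6*(Q - K) = -6*Q + 6*K)
o(a, W) = -3 + a*(5 - W) (o(a, W) = a*(5 - W) - 3 = -3 + a*(5 - W))
S(-2, o(f, T(-1, 3)))² = (-3 + 5*6 - 1*(-6*3 + 6*(-1))*6)² = (-3 + 30 - 1*(-18 - 6)*6)² = (-3 + 30 - 1*(-24)*6)² = (-3 + 30 + 144)² = 171² = 29241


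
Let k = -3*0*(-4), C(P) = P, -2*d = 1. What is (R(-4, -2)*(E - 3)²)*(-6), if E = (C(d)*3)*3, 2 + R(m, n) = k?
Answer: 675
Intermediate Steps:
d = -½ (d = -½*1 = -½ ≈ -0.50000)
k = 0 (k = 0*(-4) = 0)
R(m, n) = -2 (R(m, n) = -2 + 0 = -2)
E = -9/2 (E = -½*3*3 = -3/2*3 = -9/2 ≈ -4.5000)
(R(-4, -2)*(E - 3)²)*(-6) = -2*(-9/2 - 3)²*(-6) = -2*(-15/2)²*(-6) = -2*225/4*(-6) = -225/2*(-6) = 675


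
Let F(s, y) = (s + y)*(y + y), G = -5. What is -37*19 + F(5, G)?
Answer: -703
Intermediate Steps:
F(s, y) = 2*y*(s + y) (F(s, y) = (s + y)*(2*y) = 2*y*(s + y))
-37*19 + F(5, G) = -37*19 + 2*(-5)*(5 - 5) = -703 + 2*(-5)*0 = -703 + 0 = -703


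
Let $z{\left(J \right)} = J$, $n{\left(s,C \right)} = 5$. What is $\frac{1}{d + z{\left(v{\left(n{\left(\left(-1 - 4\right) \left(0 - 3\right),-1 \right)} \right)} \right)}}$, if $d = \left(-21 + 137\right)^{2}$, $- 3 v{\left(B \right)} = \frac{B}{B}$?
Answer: $\frac{3}{40367} \approx 7.4318 \cdot 10^{-5}$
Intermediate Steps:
$v{\left(B \right)} = - \frac{1}{3}$ ($v{\left(B \right)} = - \frac{B \frac{1}{B}}{3} = \left(- \frac{1}{3}\right) 1 = - \frac{1}{3}$)
$d = 13456$ ($d = 116^{2} = 13456$)
$\frac{1}{d + z{\left(v{\left(n{\left(\left(-1 - 4\right) \left(0 - 3\right),-1 \right)} \right)} \right)}} = \frac{1}{13456 - \frac{1}{3}} = \frac{1}{\frac{40367}{3}} = \frac{3}{40367}$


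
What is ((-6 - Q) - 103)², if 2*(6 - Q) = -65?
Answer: 87025/4 ≈ 21756.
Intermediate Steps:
Q = 77/2 (Q = 6 - ½*(-65) = 6 + 65/2 = 77/2 ≈ 38.500)
((-6 - Q) - 103)² = ((-6 - 1*77/2) - 103)² = ((-6 - 77/2) - 103)² = (-89/2 - 103)² = (-295/2)² = 87025/4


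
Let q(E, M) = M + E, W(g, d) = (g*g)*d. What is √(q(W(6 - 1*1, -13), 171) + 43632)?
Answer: √43478 ≈ 208.51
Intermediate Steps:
W(g, d) = d*g² (W(g, d) = g²*d = d*g²)
q(E, M) = E + M
√(q(W(6 - 1*1, -13), 171) + 43632) = √((-13*(6 - 1*1)² + 171) + 43632) = √((-13*(6 - 1)² + 171) + 43632) = √((-13*5² + 171) + 43632) = √((-13*25 + 171) + 43632) = √((-325 + 171) + 43632) = √(-154 + 43632) = √43478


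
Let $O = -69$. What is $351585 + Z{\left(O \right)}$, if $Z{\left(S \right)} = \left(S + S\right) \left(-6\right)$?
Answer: $352413$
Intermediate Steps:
$Z{\left(S \right)} = - 12 S$ ($Z{\left(S \right)} = 2 S \left(-6\right) = - 12 S$)
$351585 + Z{\left(O \right)} = 351585 - -828 = 351585 + 828 = 352413$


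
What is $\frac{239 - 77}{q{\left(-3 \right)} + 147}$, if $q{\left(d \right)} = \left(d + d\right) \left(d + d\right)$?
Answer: $\frac{54}{61} \approx 0.88525$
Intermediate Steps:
$q{\left(d \right)} = 4 d^{2}$ ($q{\left(d \right)} = 2 d 2 d = 4 d^{2}$)
$\frac{239 - 77}{q{\left(-3 \right)} + 147} = \frac{239 - 77}{4 \left(-3\right)^{2} + 147} = \frac{162}{4 \cdot 9 + 147} = \frac{162}{36 + 147} = \frac{162}{183} = 162 \cdot \frac{1}{183} = \frac{54}{61}$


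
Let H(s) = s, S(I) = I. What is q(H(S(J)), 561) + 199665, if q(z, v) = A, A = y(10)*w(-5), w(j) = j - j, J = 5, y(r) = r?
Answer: 199665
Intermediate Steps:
w(j) = 0
A = 0 (A = 10*0 = 0)
q(z, v) = 0
q(H(S(J)), 561) + 199665 = 0 + 199665 = 199665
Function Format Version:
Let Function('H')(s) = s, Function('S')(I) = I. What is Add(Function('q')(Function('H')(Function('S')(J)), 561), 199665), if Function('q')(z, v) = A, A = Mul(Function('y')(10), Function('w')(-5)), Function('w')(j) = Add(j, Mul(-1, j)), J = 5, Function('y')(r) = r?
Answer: 199665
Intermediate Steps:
Function('w')(j) = 0
A = 0 (A = Mul(10, 0) = 0)
Function('q')(z, v) = 0
Add(Function('q')(Function('H')(Function('S')(J)), 561), 199665) = Add(0, 199665) = 199665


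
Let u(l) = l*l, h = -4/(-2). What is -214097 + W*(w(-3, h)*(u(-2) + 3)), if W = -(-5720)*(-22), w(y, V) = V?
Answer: -1975857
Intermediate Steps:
h = 2 (h = -4*(-1/2) = 2)
u(l) = l**2
W = -125840 (W = -55*2288 = -125840)
-214097 + W*(w(-3, h)*(u(-2) + 3)) = -214097 - 251680*((-2)**2 + 3) = -214097 - 251680*(4 + 3) = -214097 - 251680*7 = -214097 - 125840*14 = -214097 - 1761760 = -1975857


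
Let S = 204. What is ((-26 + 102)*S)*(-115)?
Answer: -1782960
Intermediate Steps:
((-26 + 102)*S)*(-115) = ((-26 + 102)*204)*(-115) = (76*204)*(-115) = 15504*(-115) = -1782960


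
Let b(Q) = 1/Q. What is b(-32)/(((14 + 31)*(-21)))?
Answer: 1/30240 ≈ 3.3069e-5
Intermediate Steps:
b(-32)/(((14 + 31)*(-21))) = 1/((-32)*(((14 + 31)*(-21)))) = -1/(32*(45*(-21))) = -1/32/(-945) = -1/32*(-1/945) = 1/30240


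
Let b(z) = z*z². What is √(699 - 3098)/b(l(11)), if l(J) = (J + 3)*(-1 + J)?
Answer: I*√2399/2744000 ≈ 1.785e-5*I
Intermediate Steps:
l(J) = (-1 + J)*(3 + J) (l(J) = (3 + J)*(-1 + J) = (-1 + J)*(3 + J))
b(z) = z³
√(699 - 3098)/b(l(11)) = √(699 - 3098)/((-3 + 11² + 2*11)³) = √(-2399)/((-3 + 121 + 22)³) = (I*√2399)/(140³) = (I*√2399)/2744000 = (I*√2399)*(1/2744000) = I*√2399/2744000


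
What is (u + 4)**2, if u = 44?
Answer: 2304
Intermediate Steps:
(u + 4)**2 = (44 + 4)**2 = 48**2 = 2304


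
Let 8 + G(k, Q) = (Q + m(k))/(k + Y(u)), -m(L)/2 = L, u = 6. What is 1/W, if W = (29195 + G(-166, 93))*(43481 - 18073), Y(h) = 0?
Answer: 83/61546014368 ≈ 1.3486e-9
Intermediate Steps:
m(L) = -2*L
G(k, Q) = -8 + (Q - 2*k)/k (G(k, Q) = -8 + (Q - 2*k)/(k + 0) = -8 + (Q - 2*k)/k)
W = 61546014368/83 (W = (29195 + (-10 + 93/(-166)))*(43481 - 18073) = (29195 + (-10 + 93*(-1/166)))*25408 = (29195 + (-10 - 93/166))*25408 = (29195 - 1753/166)*25408 = (4844617/166)*25408 = 61546014368/83 ≈ 7.4152e+8)
1/W = 1/(61546014368/83) = 83/61546014368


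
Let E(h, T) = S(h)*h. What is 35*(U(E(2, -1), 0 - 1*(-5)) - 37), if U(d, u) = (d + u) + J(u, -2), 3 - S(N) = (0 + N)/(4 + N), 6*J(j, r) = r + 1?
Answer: -5635/6 ≈ -939.17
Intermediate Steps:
J(j, r) = ⅙ + r/6 (J(j, r) = (r + 1)/6 = (1 + r)/6 = ⅙ + r/6)
S(N) = 3 - N/(4 + N) (S(N) = 3 - (0 + N)/(4 + N) = 3 - N/(4 + N))
E(h, T) = 2*h*(6 + h)/(4 + h) (E(h, T) = (2*(6 + h)/(4 + h))*h = 2*h*(6 + h)/(4 + h))
U(d, u) = -⅙ + d + u (U(d, u) = (d + u) + (⅙ + (⅙)*(-2)) = (d + u) + (⅙ - ⅓) = (d + u) - ⅙ = -⅙ + d + u)
35*(U(E(2, -1), 0 - 1*(-5)) - 37) = 35*((-⅙ + 2*2*(6 + 2)/(4 + 2) + (0 - 1*(-5))) - 37) = 35*((-⅙ + 2*2*8/6 + (0 + 5)) - 37) = 35*((-⅙ + 2*2*(⅙)*8 + 5) - 37) = 35*((-⅙ + 16/3 + 5) - 37) = 35*(61/6 - 37) = 35*(-161/6) = -5635/6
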